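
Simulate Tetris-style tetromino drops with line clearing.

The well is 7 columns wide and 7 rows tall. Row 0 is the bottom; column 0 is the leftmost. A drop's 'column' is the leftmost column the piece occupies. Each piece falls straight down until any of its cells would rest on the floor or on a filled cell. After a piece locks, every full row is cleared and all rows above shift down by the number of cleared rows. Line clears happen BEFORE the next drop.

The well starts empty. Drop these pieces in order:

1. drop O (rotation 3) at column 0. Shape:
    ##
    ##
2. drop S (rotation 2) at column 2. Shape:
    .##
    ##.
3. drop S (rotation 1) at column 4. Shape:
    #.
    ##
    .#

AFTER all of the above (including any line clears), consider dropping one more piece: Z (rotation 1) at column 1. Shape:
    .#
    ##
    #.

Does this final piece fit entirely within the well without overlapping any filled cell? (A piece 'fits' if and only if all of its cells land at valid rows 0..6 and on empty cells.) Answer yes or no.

Answer: yes

Derivation:
Drop 1: O rot3 at col 0 lands with bottom-row=0; cleared 0 line(s) (total 0); column heights now [2 2 0 0 0 0 0], max=2
Drop 2: S rot2 at col 2 lands with bottom-row=0; cleared 0 line(s) (total 0); column heights now [2 2 1 2 2 0 0], max=2
Drop 3: S rot1 at col 4 lands with bottom-row=1; cleared 0 line(s) (total 0); column heights now [2 2 1 2 4 3 0], max=4
Test piece Z rot1 at col 1 (width 2): heights before test = [2 2 1 2 4 3 0]; fits = True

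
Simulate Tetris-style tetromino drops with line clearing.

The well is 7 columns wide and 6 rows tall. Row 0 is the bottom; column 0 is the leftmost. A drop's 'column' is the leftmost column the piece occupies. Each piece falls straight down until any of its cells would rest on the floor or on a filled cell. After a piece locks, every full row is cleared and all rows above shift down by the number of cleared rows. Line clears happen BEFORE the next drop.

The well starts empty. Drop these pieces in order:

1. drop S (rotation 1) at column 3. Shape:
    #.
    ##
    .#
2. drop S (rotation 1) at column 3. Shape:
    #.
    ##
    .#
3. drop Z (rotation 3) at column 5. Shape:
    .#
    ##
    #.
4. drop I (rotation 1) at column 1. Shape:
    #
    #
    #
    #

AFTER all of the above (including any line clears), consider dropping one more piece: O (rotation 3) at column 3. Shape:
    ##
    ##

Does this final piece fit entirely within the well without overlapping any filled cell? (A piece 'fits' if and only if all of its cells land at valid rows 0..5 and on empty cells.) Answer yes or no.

Drop 1: S rot1 at col 3 lands with bottom-row=0; cleared 0 line(s) (total 0); column heights now [0 0 0 3 2 0 0], max=3
Drop 2: S rot1 at col 3 lands with bottom-row=2; cleared 0 line(s) (total 0); column heights now [0 0 0 5 4 0 0], max=5
Drop 3: Z rot3 at col 5 lands with bottom-row=0; cleared 0 line(s) (total 0); column heights now [0 0 0 5 4 2 3], max=5
Drop 4: I rot1 at col 1 lands with bottom-row=0; cleared 0 line(s) (total 0); column heights now [0 4 0 5 4 2 3], max=5
Test piece O rot3 at col 3 (width 2): heights before test = [0 4 0 5 4 2 3]; fits = False

Answer: no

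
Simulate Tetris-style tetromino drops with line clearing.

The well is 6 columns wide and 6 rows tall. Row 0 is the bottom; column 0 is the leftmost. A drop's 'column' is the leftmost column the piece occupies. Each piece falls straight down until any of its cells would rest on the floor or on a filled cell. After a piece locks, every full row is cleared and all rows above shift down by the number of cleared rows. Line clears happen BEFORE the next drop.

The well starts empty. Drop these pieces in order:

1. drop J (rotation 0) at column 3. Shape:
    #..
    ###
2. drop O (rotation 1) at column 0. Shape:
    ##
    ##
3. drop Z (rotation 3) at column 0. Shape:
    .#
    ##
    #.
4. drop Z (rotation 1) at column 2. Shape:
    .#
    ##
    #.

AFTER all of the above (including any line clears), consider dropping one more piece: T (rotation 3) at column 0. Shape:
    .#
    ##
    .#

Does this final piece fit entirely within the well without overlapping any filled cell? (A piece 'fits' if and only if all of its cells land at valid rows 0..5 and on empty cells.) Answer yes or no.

Drop 1: J rot0 at col 3 lands with bottom-row=0; cleared 0 line(s) (total 0); column heights now [0 0 0 2 1 1], max=2
Drop 2: O rot1 at col 0 lands with bottom-row=0; cleared 0 line(s) (total 0); column heights now [2 2 0 2 1 1], max=2
Drop 3: Z rot3 at col 0 lands with bottom-row=2; cleared 0 line(s) (total 0); column heights now [4 5 0 2 1 1], max=5
Drop 4: Z rot1 at col 2 lands with bottom-row=1; cleared 0 line(s) (total 0); column heights now [4 5 3 4 1 1], max=5
Test piece T rot3 at col 0 (width 2): heights before test = [4 5 3 4 1 1]; fits = False

Answer: no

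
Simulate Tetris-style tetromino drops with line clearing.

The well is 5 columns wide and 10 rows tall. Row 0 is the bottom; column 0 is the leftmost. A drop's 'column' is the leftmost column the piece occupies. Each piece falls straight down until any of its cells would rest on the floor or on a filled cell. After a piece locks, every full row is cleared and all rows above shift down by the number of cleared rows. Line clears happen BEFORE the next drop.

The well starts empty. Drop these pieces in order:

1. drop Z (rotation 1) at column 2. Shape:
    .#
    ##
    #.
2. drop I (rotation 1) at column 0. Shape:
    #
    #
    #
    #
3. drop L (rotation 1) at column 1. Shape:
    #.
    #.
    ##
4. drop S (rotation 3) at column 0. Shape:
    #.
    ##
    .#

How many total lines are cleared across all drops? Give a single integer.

Answer: 0

Derivation:
Drop 1: Z rot1 at col 2 lands with bottom-row=0; cleared 0 line(s) (total 0); column heights now [0 0 2 3 0], max=3
Drop 2: I rot1 at col 0 lands with bottom-row=0; cleared 0 line(s) (total 0); column heights now [4 0 2 3 0], max=4
Drop 3: L rot1 at col 1 lands with bottom-row=2; cleared 0 line(s) (total 0); column heights now [4 5 3 3 0], max=5
Drop 4: S rot3 at col 0 lands with bottom-row=5; cleared 0 line(s) (total 0); column heights now [8 7 3 3 0], max=8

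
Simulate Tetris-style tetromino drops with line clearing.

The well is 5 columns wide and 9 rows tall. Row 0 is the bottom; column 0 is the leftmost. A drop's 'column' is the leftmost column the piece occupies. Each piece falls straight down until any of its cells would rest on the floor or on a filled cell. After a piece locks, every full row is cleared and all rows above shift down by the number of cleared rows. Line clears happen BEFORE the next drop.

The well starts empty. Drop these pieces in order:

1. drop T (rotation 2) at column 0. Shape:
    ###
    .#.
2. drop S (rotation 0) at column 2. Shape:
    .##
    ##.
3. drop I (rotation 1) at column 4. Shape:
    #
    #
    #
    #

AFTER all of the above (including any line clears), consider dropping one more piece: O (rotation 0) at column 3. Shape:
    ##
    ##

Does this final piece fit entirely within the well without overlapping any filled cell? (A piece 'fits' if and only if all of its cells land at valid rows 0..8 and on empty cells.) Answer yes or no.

Drop 1: T rot2 at col 0 lands with bottom-row=0; cleared 0 line(s) (total 0); column heights now [2 2 2 0 0], max=2
Drop 2: S rot0 at col 2 lands with bottom-row=2; cleared 0 line(s) (total 0); column heights now [2 2 3 4 4], max=4
Drop 3: I rot1 at col 4 lands with bottom-row=4; cleared 0 line(s) (total 0); column heights now [2 2 3 4 8], max=8
Test piece O rot0 at col 3 (width 2): heights before test = [2 2 3 4 8]; fits = False

Answer: no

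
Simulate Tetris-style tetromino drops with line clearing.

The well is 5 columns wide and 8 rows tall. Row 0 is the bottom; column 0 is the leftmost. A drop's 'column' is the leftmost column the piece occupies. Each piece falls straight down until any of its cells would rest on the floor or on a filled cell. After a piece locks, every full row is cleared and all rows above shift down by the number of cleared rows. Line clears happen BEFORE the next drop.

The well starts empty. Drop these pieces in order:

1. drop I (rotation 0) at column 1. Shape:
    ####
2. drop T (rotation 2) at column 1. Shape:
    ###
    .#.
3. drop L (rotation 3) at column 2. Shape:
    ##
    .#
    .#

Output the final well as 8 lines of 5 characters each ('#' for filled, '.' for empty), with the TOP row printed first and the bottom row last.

Drop 1: I rot0 at col 1 lands with bottom-row=0; cleared 0 line(s) (total 0); column heights now [0 1 1 1 1], max=1
Drop 2: T rot2 at col 1 lands with bottom-row=1; cleared 0 line(s) (total 0); column heights now [0 3 3 3 1], max=3
Drop 3: L rot3 at col 2 lands with bottom-row=3; cleared 0 line(s) (total 0); column heights now [0 3 6 6 1], max=6

Answer: .....
.....
..##.
...#.
...#.
.###.
..#..
.####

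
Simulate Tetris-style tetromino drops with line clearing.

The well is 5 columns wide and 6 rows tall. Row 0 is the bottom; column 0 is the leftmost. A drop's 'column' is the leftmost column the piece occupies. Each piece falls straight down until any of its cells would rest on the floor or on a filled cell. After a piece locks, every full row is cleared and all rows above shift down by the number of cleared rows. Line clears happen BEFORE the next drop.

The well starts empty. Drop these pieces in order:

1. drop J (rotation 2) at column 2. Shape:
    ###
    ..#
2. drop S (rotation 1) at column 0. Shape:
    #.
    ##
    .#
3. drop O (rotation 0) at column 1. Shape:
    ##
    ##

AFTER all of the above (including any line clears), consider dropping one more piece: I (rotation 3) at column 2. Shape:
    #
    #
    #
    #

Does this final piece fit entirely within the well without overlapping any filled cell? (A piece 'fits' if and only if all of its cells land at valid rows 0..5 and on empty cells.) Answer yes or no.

Answer: no

Derivation:
Drop 1: J rot2 at col 2 lands with bottom-row=0; cleared 0 line(s) (total 0); column heights now [0 0 2 2 2], max=2
Drop 2: S rot1 at col 0 lands with bottom-row=0; cleared 1 line(s) (total 1); column heights now [2 1 0 0 1], max=2
Drop 3: O rot0 at col 1 lands with bottom-row=1; cleared 0 line(s) (total 1); column heights now [2 3 3 0 1], max=3
Test piece I rot3 at col 2 (width 1): heights before test = [2 3 3 0 1]; fits = False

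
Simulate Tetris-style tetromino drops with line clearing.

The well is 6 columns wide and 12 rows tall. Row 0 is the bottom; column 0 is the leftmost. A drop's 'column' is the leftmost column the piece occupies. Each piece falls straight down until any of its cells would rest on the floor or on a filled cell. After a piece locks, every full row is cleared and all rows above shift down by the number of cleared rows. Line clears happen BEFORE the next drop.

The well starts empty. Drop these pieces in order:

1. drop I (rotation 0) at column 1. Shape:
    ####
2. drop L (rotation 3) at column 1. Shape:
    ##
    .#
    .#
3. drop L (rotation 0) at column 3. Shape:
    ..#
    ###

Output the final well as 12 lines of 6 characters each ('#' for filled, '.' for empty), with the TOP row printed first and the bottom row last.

Drop 1: I rot0 at col 1 lands with bottom-row=0; cleared 0 line(s) (total 0); column heights now [0 1 1 1 1 0], max=1
Drop 2: L rot3 at col 1 lands with bottom-row=1; cleared 0 line(s) (total 0); column heights now [0 4 4 1 1 0], max=4
Drop 3: L rot0 at col 3 lands with bottom-row=1; cleared 0 line(s) (total 0); column heights now [0 4 4 2 2 3], max=4

Answer: ......
......
......
......
......
......
......
......
.##...
..#..#
..####
.####.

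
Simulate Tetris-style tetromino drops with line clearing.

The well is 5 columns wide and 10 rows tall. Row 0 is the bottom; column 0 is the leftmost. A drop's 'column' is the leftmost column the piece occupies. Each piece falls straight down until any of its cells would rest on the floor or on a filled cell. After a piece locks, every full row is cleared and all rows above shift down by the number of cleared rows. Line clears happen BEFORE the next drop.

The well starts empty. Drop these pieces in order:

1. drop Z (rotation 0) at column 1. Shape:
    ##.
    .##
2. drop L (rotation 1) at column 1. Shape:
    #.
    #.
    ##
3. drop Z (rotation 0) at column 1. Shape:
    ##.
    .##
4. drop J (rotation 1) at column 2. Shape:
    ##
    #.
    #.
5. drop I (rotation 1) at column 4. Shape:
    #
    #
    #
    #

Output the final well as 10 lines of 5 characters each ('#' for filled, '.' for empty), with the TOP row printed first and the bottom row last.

Drop 1: Z rot0 at col 1 lands with bottom-row=0; cleared 0 line(s) (total 0); column heights now [0 2 2 1 0], max=2
Drop 2: L rot1 at col 1 lands with bottom-row=2; cleared 0 line(s) (total 0); column heights now [0 5 3 1 0], max=5
Drop 3: Z rot0 at col 1 lands with bottom-row=4; cleared 0 line(s) (total 0); column heights now [0 6 6 5 0], max=6
Drop 4: J rot1 at col 2 lands with bottom-row=6; cleared 0 line(s) (total 0); column heights now [0 6 9 9 0], max=9
Drop 5: I rot1 at col 4 lands with bottom-row=0; cleared 0 line(s) (total 0); column heights now [0 6 9 9 4], max=9

Answer: .....
..##.
..#..
..#..
.##..
.###.
.#..#
.##.#
.##.#
..###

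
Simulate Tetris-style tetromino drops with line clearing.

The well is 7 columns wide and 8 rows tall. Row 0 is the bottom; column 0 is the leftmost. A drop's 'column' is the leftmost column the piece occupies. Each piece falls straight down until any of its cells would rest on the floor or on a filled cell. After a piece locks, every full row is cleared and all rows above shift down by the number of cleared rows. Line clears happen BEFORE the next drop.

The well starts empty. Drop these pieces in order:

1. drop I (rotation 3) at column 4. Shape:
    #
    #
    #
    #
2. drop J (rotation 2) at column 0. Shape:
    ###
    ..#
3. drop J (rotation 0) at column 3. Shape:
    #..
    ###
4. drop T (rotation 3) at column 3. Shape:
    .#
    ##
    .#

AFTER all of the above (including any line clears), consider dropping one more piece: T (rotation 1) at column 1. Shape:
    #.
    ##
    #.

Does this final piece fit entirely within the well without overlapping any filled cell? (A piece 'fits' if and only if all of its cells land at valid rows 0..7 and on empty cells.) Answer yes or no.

Answer: yes

Derivation:
Drop 1: I rot3 at col 4 lands with bottom-row=0; cleared 0 line(s) (total 0); column heights now [0 0 0 0 4 0 0], max=4
Drop 2: J rot2 at col 0 lands with bottom-row=0; cleared 0 line(s) (total 0); column heights now [2 2 2 0 4 0 0], max=4
Drop 3: J rot0 at col 3 lands with bottom-row=4; cleared 0 line(s) (total 0); column heights now [2 2 2 6 5 5 0], max=6
Drop 4: T rot3 at col 3 lands with bottom-row=5; cleared 0 line(s) (total 0); column heights now [2 2 2 7 8 5 0], max=8
Test piece T rot1 at col 1 (width 2): heights before test = [2 2 2 7 8 5 0]; fits = True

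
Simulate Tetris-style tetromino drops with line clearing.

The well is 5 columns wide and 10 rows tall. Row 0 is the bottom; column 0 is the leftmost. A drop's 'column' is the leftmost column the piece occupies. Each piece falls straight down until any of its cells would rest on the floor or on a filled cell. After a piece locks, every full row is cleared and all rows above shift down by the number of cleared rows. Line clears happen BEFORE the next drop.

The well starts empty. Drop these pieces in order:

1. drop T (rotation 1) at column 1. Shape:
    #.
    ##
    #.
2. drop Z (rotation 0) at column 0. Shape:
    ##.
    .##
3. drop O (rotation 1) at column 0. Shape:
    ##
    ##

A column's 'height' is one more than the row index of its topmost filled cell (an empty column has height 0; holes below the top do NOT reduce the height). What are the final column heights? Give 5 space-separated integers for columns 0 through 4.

Drop 1: T rot1 at col 1 lands with bottom-row=0; cleared 0 line(s) (total 0); column heights now [0 3 2 0 0], max=3
Drop 2: Z rot0 at col 0 lands with bottom-row=3; cleared 0 line(s) (total 0); column heights now [5 5 4 0 0], max=5
Drop 3: O rot1 at col 0 lands with bottom-row=5; cleared 0 line(s) (total 0); column heights now [7 7 4 0 0], max=7

Answer: 7 7 4 0 0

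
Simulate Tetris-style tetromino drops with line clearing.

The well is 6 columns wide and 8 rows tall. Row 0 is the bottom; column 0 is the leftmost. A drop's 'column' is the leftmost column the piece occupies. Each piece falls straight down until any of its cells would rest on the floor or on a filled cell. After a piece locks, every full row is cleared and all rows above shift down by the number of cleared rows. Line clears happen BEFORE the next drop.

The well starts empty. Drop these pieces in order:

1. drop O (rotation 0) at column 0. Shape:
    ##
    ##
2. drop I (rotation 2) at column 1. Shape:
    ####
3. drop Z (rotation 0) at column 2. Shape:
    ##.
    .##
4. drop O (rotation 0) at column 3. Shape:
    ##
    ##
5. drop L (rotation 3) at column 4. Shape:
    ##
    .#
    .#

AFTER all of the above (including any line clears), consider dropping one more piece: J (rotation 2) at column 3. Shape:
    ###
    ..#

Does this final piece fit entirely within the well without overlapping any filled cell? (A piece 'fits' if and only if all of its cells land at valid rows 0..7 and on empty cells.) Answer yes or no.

Answer: no

Derivation:
Drop 1: O rot0 at col 0 lands with bottom-row=0; cleared 0 line(s) (total 0); column heights now [2 2 0 0 0 0], max=2
Drop 2: I rot2 at col 1 lands with bottom-row=2; cleared 0 line(s) (total 0); column heights now [2 3 3 3 3 0], max=3
Drop 3: Z rot0 at col 2 lands with bottom-row=3; cleared 0 line(s) (total 0); column heights now [2 3 5 5 4 0], max=5
Drop 4: O rot0 at col 3 lands with bottom-row=5; cleared 0 line(s) (total 0); column heights now [2 3 5 7 7 0], max=7
Drop 5: L rot3 at col 4 lands with bottom-row=5; cleared 0 line(s) (total 0); column heights now [2 3 5 7 8 8], max=8
Test piece J rot2 at col 3 (width 3): heights before test = [2 3 5 7 8 8]; fits = False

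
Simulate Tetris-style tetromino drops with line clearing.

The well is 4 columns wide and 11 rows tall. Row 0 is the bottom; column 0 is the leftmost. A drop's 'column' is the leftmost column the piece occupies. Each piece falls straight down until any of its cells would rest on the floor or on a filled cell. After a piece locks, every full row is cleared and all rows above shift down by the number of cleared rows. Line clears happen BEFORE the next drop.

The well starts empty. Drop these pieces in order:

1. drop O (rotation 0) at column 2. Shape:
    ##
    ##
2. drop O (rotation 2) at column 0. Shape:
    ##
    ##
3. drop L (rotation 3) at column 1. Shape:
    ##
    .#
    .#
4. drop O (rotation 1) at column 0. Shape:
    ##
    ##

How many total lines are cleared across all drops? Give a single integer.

Answer: 2

Derivation:
Drop 1: O rot0 at col 2 lands with bottom-row=0; cleared 0 line(s) (total 0); column heights now [0 0 2 2], max=2
Drop 2: O rot2 at col 0 lands with bottom-row=0; cleared 2 line(s) (total 2); column heights now [0 0 0 0], max=0
Drop 3: L rot3 at col 1 lands with bottom-row=0; cleared 0 line(s) (total 2); column heights now [0 3 3 0], max=3
Drop 4: O rot1 at col 0 lands with bottom-row=3; cleared 0 line(s) (total 2); column heights now [5 5 3 0], max=5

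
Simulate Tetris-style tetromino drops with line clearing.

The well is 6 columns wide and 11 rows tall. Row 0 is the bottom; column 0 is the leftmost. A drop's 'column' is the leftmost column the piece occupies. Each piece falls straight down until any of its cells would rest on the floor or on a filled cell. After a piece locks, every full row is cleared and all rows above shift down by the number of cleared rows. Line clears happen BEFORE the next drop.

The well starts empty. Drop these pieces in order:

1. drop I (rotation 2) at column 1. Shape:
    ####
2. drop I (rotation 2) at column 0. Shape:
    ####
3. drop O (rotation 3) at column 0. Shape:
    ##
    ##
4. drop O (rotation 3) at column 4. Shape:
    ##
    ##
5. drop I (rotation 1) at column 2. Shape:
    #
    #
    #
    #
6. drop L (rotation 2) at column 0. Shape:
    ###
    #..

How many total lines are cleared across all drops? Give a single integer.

Drop 1: I rot2 at col 1 lands with bottom-row=0; cleared 0 line(s) (total 0); column heights now [0 1 1 1 1 0], max=1
Drop 2: I rot2 at col 0 lands with bottom-row=1; cleared 0 line(s) (total 0); column heights now [2 2 2 2 1 0], max=2
Drop 3: O rot3 at col 0 lands with bottom-row=2; cleared 0 line(s) (total 0); column heights now [4 4 2 2 1 0], max=4
Drop 4: O rot3 at col 4 lands with bottom-row=1; cleared 1 line(s) (total 1); column heights now [3 3 1 1 2 2], max=3
Drop 5: I rot1 at col 2 lands with bottom-row=1; cleared 0 line(s) (total 1); column heights now [3 3 5 1 2 2], max=5
Drop 6: L rot2 at col 0 lands with bottom-row=4; cleared 0 line(s) (total 1); column heights now [6 6 6 1 2 2], max=6

Answer: 1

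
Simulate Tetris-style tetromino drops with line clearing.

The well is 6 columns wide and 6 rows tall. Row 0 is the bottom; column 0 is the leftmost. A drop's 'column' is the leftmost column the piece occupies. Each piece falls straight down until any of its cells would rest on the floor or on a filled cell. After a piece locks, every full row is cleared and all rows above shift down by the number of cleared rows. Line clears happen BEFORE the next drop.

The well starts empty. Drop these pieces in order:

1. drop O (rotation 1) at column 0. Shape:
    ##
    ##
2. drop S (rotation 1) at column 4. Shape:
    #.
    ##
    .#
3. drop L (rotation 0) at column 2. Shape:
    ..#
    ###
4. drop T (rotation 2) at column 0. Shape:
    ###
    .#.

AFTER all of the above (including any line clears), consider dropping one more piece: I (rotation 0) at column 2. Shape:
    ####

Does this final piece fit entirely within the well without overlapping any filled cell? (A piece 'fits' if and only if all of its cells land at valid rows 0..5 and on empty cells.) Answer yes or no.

Drop 1: O rot1 at col 0 lands with bottom-row=0; cleared 0 line(s) (total 0); column heights now [2 2 0 0 0 0], max=2
Drop 2: S rot1 at col 4 lands with bottom-row=0; cleared 0 line(s) (total 0); column heights now [2 2 0 0 3 2], max=3
Drop 3: L rot0 at col 2 lands with bottom-row=3; cleared 0 line(s) (total 0); column heights now [2 2 4 4 5 2], max=5
Drop 4: T rot2 at col 0 lands with bottom-row=3; cleared 0 line(s) (total 0); column heights now [5 5 5 4 5 2], max=5
Test piece I rot0 at col 2 (width 4): heights before test = [5 5 5 4 5 2]; fits = True

Answer: yes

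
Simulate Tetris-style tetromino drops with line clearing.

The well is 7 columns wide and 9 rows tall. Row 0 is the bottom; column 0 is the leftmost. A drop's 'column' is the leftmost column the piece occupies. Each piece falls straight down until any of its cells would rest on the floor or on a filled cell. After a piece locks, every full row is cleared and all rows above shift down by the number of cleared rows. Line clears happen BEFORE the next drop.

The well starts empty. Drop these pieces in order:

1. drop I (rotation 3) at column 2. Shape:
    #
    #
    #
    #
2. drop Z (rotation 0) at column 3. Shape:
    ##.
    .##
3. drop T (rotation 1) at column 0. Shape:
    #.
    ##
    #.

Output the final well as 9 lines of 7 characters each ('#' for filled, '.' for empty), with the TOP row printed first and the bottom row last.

Drop 1: I rot3 at col 2 lands with bottom-row=0; cleared 0 line(s) (total 0); column heights now [0 0 4 0 0 0 0], max=4
Drop 2: Z rot0 at col 3 lands with bottom-row=0; cleared 0 line(s) (total 0); column heights now [0 0 4 2 2 1 0], max=4
Drop 3: T rot1 at col 0 lands with bottom-row=0; cleared 0 line(s) (total 0); column heights now [3 2 4 2 2 1 0], max=4

Answer: .......
.......
.......
.......
.......
..#....
#.#....
#####..
#.#.##.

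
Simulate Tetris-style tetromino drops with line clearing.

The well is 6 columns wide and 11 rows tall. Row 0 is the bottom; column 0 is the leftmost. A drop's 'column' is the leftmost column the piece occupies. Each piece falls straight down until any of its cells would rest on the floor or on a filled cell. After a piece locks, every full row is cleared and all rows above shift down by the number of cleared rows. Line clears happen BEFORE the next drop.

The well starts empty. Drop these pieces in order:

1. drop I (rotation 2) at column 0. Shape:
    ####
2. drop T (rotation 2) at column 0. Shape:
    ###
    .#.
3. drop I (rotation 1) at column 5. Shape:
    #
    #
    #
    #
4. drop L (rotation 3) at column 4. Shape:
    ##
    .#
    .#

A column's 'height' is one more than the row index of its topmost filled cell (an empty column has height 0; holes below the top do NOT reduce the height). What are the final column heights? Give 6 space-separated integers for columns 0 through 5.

Drop 1: I rot2 at col 0 lands with bottom-row=0; cleared 0 line(s) (total 0); column heights now [1 1 1 1 0 0], max=1
Drop 2: T rot2 at col 0 lands with bottom-row=1; cleared 0 line(s) (total 0); column heights now [3 3 3 1 0 0], max=3
Drop 3: I rot1 at col 5 lands with bottom-row=0; cleared 0 line(s) (total 0); column heights now [3 3 3 1 0 4], max=4
Drop 4: L rot3 at col 4 lands with bottom-row=4; cleared 0 line(s) (total 0); column heights now [3 3 3 1 7 7], max=7

Answer: 3 3 3 1 7 7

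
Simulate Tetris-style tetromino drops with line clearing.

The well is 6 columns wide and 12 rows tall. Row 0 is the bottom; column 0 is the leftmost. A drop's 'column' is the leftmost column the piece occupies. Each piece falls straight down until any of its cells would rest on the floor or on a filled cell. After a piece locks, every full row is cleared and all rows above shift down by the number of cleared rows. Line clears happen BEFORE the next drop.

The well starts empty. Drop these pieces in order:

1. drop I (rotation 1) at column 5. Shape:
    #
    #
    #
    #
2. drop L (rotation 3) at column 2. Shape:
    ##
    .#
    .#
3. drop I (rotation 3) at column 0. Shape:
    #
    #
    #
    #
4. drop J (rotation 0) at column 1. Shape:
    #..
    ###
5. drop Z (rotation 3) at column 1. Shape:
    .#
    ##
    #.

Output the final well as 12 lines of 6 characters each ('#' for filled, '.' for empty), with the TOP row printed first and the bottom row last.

Drop 1: I rot1 at col 5 lands with bottom-row=0; cleared 0 line(s) (total 0); column heights now [0 0 0 0 0 4], max=4
Drop 2: L rot3 at col 2 lands with bottom-row=0; cleared 0 line(s) (total 0); column heights now [0 0 3 3 0 4], max=4
Drop 3: I rot3 at col 0 lands with bottom-row=0; cleared 0 line(s) (total 0); column heights now [4 0 3 3 0 4], max=4
Drop 4: J rot0 at col 1 lands with bottom-row=3; cleared 0 line(s) (total 0); column heights now [4 5 4 4 0 4], max=5
Drop 5: Z rot3 at col 1 lands with bottom-row=5; cleared 0 line(s) (total 0); column heights now [4 7 8 4 0 4], max=8

Answer: ......
......
......
......
..#...
.##...
.#....
.#....
####.#
#.##.#
#..#.#
#..#.#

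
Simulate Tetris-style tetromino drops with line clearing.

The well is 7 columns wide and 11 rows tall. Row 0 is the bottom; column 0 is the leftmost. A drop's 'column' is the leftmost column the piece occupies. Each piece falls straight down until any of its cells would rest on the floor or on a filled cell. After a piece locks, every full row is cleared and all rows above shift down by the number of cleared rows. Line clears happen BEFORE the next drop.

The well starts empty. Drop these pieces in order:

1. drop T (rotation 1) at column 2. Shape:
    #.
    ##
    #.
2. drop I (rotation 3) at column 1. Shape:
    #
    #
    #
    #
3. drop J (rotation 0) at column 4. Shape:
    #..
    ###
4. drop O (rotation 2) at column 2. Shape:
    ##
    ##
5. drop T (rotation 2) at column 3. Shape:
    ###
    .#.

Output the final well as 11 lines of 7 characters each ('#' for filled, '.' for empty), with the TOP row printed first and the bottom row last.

Answer: .......
.......
.......
.......
.......
...###.
..###..
.###...
.##....
.####..
.##.###

Derivation:
Drop 1: T rot1 at col 2 lands with bottom-row=0; cleared 0 line(s) (total 0); column heights now [0 0 3 2 0 0 0], max=3
Drop 2: I rot3 at col 1 lands with bottom-row=0; cleared 0 line(s) (total 0); column heights now [0 4 3 2 0 0 0], max=4
Drop 3: J rot0 at col 4 lands with bottom-row=0; cleared 0 line(s) (total 0); column heights now [0 4 3 2 2 1 1], max=4
Drop 4: O rot2 at col 2 lands with bottom-row=3; cleared 0 line(s) (total 0); column heights now [0 4 5 5 2 1 1], max=5
Drop 5: T rot2 at col 3 lands with bottom-row=4; cleared 0 line(s) (total 0); column heights now [0 4 5 6 6 6 1], max=6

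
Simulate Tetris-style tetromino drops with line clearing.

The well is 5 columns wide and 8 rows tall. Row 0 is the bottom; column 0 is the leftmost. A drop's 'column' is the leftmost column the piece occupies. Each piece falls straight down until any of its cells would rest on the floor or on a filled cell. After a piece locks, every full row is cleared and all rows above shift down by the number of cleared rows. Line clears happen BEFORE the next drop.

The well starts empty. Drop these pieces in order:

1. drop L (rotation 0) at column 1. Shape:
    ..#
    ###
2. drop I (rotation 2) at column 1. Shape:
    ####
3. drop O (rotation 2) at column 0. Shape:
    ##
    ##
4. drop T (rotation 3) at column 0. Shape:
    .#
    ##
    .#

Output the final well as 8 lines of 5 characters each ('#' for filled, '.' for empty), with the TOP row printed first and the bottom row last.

Answer: .#...
##...
.#...
##...
##...
.####
...#.
.###.

Derivation:
Drop 1: L rot0 at col 1 lands with bottom-row=0; cleared 0 line(s) (total 0); column heights now [0 1 1 2 0], max=2
Drop 2: I rot2 at col 1 lands with bottom-row=2; cleared 0 line(s) (total 0); column heights now [0 3 3 3 3], max=3
Drop 3: O rot2 at col 0 lands with bottom-row=3; cleared 0 line(s) (total 0); column heights now [5 5 3 3 3], max=5
Drop 4: T rot3 at col 0 lands with bottom-row=5; cleared 0 line(s) (total 0); column heights now [7 8 3 3 3], max=8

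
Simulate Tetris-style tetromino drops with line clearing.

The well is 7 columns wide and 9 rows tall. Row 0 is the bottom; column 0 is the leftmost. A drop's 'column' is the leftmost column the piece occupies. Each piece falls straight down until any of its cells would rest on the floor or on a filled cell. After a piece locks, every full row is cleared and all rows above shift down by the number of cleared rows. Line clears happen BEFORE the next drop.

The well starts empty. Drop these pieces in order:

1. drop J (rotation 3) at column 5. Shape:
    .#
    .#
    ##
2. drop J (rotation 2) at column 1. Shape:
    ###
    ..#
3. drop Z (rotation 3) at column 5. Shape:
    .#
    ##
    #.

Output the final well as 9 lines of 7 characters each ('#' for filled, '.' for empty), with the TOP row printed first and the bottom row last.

Answer: .......
.......
.......
.......
......#
.....##
.....##
.###..#
...#.##

Derivation:
Drop 1: J rot3 at col 5 lands with bottom-row=0; cleared 0 line(s) (total 0); column heights now [0 0 0 0 0 1 3], max=3
Drop 2: J rot2 at col 1 lands with bottom-row=0; cleared 0 line(s) (total 0); column heights now [0 2 2 2 0 1 3], max=3
Drop 3: Z rot3 at col 5 lands with bottom-row=2; cleared 0 line(s) (total 0); column heights now [0 2 2 2 0 4 5], max=5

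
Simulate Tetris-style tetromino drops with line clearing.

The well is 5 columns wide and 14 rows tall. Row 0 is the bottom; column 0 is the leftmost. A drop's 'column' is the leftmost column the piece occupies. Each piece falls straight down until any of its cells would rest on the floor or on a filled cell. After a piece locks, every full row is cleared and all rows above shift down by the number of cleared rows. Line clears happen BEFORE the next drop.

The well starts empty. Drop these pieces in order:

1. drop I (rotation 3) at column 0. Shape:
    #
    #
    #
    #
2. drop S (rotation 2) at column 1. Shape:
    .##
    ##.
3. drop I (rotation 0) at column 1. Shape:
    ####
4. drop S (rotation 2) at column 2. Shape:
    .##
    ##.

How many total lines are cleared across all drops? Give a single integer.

Answer: 1

Derivation:
Drop 1: I rot3 at col 0 lands with bottom-row=0; cleared 0 line(s) (total 0); column heights now [4 0 0 0 0], max=4
Drop 2: S rot2 at col 1 lands with bottom-row=0; cleared 0 line(s) (total 0); column heights now [4 1 2 2 0], max=4
Drop 3: I rot0 at col 1 lands with bottom-row=2; cleared 1 line(s) (total 1); column heights now [3 1 2 2 0], max=3
Drop 4: S rot2 at col 2 lands with bottom-row=2; cleared 0 line(s) (total 1); column heights now [3 1 3 4 4], max=4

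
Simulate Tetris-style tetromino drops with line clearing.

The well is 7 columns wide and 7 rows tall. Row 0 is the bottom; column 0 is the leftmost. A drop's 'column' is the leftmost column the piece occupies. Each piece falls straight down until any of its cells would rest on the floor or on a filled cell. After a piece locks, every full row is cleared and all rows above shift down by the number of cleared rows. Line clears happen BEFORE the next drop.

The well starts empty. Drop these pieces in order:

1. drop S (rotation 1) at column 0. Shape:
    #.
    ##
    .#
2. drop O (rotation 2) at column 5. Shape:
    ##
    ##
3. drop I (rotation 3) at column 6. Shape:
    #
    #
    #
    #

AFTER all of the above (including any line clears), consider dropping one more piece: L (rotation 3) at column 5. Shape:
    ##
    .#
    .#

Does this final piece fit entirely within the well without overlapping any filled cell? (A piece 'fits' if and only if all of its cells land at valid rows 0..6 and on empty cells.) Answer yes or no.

Drop 1: S rot1 at col 0 lands with bottom-row=0; cleared 0 line(s) (total 0); column heights now [3 2 0 0 0 0 0], max=3
Drop 2: O rot2 at col 5 lands with bottom-row=0; cleared 0 line(s) (total 0); column heights now [3 2 0 0 0 2 2], max=3
Drop 3: I rot3 at col 6 lands with bottom-row=2; cleared 0 line(s) (total 0); column heights now [3 2 0 0 0 2 6], max=6
Test piece L rot3 at col 5 (width 2): heights before test = [3 2 0 0 0 2 6]; fits = False

Answer: no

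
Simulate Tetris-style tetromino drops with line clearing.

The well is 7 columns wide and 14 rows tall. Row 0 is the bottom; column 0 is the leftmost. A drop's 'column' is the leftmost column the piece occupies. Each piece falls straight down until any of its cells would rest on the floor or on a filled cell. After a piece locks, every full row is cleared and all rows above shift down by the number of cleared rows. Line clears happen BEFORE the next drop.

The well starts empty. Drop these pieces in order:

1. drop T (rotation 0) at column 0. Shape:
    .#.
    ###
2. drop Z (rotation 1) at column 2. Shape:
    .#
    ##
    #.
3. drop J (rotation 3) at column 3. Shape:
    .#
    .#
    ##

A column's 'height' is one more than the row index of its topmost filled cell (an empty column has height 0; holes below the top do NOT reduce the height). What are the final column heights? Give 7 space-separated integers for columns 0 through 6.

Answer: 1 2 3 5 7 0 0

Derivation:
Drop 1: T rot0 at col 0 lands with bottom-row=0; cleared 0 line(s) (total 0); column heights now [1 2 1 0 0 0 0], max=2
Drop 2: Z rot1 at col 2 lands with bottom-row=1; cleared 0 line(s) (total 0); column heights now [1 2 3 4 0 0 0], max=4
Drop 3: J rot3 at col 3 lands with bottom-row=4; cleared 0 line(s) (total 0); column heights now [1 2 3 5 7 0 0], max=7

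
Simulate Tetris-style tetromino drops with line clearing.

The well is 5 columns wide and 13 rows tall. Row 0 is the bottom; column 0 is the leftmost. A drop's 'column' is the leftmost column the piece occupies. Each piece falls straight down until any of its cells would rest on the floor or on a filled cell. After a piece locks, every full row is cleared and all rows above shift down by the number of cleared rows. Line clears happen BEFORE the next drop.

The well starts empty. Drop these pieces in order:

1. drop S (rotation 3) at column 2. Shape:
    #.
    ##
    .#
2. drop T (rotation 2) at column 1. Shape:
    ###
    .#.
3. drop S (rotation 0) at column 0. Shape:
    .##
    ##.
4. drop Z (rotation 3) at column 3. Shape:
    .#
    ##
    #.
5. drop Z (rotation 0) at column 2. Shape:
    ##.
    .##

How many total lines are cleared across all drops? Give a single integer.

Drop 1: S rot3 at col 2 lands with bottom-row=0; cleared 0 line(s) (total 0); column heights now [0 0 3 2 0], max=3
Drop 2: T rot2 at col 1 lands with bottom-row=3; cleared 0 line(s) (total 0); column heights now [0 5 5 5 0], max=5
Drop 3: S rot0 at col 0 lands with bottom-row=5; cleared 0 line(s) (total 0); column heights now [6 7 7 5 0], max=7
Drop 4: Z rot3 at col 3 lands with bottom-row=5; cleared 0 line(s) (total 0); column heights now [6 7 7 7 8], max=8
Drop 5: Z rot0 at col 2 lands with bottom-row=8; cleared 0 line(s) (total 0); column heights now [6 7 10 10 9], max=10

Answer: 0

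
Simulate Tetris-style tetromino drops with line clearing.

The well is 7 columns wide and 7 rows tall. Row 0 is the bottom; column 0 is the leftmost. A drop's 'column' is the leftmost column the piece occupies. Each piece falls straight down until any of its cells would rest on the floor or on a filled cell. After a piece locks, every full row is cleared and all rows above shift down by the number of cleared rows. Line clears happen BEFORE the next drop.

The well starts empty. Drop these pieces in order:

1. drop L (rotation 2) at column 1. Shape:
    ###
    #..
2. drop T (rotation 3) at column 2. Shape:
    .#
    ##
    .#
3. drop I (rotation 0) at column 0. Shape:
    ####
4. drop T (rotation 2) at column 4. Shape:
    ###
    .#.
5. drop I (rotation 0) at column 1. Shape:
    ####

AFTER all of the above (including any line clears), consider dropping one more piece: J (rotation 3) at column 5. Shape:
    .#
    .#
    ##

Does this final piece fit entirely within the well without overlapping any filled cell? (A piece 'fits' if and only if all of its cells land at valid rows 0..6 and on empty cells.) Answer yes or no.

Answer: yes

Derivation:
Drop 1: L rot2 at col 1 lands with bottom-row=0; cleared 0 line(s) (total 0); column heights now [0 2 2 2 0 0 0], max=2
Drop 2: T rot3 at col 2 lands with bottom-row=2; cleared 0 line(s) (total 0); column heights now [0 2 4 5 0 0 0], max=5
Drop 3: I rot0 at col 0 lands with bottom-row=5; cleared 0 line(s) (total 0); column heights now [6 6 6 6 0 0 0], max=6
Drop 4: T rot2 at col 4 lands with bottom-row=0; cleared 0 line(s) (total 0); column heights now [6 6 6 6 2 2 2], max=6
Drop 5: I rot0 at col 1 lands with bottom-row=6; cleared 0 line(s) (total 0); column heights now [6 7 7 7 7 2 2], max=7
Test piece J rot3 at col 5 (width 2): heights before test = [6 7 7 7 7 2 2]; fits = True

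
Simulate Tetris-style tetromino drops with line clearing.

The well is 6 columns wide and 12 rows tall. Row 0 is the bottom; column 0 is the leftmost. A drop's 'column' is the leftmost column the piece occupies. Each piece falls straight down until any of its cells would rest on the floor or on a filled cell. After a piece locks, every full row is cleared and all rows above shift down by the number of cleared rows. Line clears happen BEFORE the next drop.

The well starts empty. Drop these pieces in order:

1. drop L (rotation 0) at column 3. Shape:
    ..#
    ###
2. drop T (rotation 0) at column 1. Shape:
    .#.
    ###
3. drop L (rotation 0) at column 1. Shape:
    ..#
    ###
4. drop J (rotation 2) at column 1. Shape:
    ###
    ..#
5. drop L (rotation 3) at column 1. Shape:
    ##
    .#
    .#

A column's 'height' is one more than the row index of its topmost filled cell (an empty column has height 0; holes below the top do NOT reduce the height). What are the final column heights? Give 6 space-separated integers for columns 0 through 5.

Drop 1: L rot0 at col 3 lands with bottom-row=0; cleared 0 line(s) (total 0); column heights now [0 0 0 1 1 2], max=2
Drop 2: T rot0 at col 1 lands with bottom-row=1; cleared 0 line(s) (total 0); column heights now [0 2 3 2 1 2], max=3
Drop 3: L rot0 at col 1 lands with bottom-row=3; cleared 0 line(s) (total 0); column heights now [0 4 4 5 1 2], max=5
Drop 4: J rot2 at col 1 lands with bottom-row=5; cleared 0 line(s) (total 0); column heights now [0 7 7 7 1 2], max=7
Drop 5: L rot3 at col 1 lands with bottom-row=7; cleared 0 line(s) (total 0); column heights now [0 10 10 7 1 2], max=10

Answer: 0 10 10 7 1 2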